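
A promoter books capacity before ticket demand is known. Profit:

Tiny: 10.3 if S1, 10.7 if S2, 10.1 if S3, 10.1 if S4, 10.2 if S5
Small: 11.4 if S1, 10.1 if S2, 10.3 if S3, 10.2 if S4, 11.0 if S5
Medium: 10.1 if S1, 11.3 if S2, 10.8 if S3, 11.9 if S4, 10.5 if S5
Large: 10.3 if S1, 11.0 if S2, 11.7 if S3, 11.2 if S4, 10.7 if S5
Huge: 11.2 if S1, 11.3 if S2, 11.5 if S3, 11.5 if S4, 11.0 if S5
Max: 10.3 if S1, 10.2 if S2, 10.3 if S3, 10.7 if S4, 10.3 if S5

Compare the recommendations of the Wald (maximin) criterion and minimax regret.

Row minima: Tiny=10.1, Small=10.1, Medium=10.1, Large=10.3, Huge=11.0, Max=10.2
Best worst-case = 11.0 → Huge.
Column bests: S1=11.4, S2=11.3, S3=11.7, S4=11.9, S5=11.0.
Tiny regrets: 1.1, 0.6, 1.6, 1.8, 0.8 → max 1.8
Small regrets: 0.0, 1.2, 1.4, 1.7, 0.0 → max 1.7
Medium regrets: 1.3, 0.0, 0.9, 0.0, 0.5 → max 1.3
Large regrets: 1.1, 0.3, 0.0, 0.7, 0.3 → max 1.1
Huge regrets: 0.2, 0.0, 0.2, 0.4, 0.0 → max 0.4
Max regrets: 1.1, 1.1, 1.4, 1.2, 0.7 → max 1.4
Smallest max regret = 0.4 → Huge.

maximin → Huge; minimax regret → Huge (agree)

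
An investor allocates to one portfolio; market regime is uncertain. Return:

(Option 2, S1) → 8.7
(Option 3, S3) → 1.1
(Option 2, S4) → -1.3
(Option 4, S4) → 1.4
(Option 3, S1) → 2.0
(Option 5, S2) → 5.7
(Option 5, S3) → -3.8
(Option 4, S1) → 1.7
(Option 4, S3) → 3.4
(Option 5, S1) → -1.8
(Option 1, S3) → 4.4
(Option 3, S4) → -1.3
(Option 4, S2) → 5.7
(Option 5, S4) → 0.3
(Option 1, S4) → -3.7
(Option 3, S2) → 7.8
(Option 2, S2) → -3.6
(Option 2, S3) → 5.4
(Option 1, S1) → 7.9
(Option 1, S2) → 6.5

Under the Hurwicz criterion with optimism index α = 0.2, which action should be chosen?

Option 1: 0.2·7.9 + 0.8·(-3.7) = -1.38
Option 2: 0.2·8.7 + 0.8·(-3.6) = -1.14
Option 3: 0.2·7.8 + 0.8·(-1.3) = 0.52
Option 4: 0.2·5.7 + 0.8·1.4 = 2.26
Option 5: 0.2·5.7 + 0.8·(-3.8) = -1.9
Highest Hurwicz score = 2.26 → Option 4.

Option 4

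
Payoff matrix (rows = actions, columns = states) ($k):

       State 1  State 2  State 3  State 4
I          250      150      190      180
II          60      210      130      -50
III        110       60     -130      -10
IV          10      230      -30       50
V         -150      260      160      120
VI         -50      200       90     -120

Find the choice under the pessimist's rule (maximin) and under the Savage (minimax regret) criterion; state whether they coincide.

Row minima: I=150, II=-50, III=-130, IV=-30, V=-150, VI=-120
Best worst-case = 150 → I.
Column bests: State 1=250, State 2=260, State 3=190, State 4=180.
I regrets: 0, 110, 0, 0 → max 110
II regrets: 190, 50, 60, 230 → max 230
III regrets: 140, 200, 320, 190 → max 320
IV regrets: 240, 30, 220, 130 → max 240
V regrets: 400, 0, 30, 60 → max 400
VI regrets: 300, 60, 100, 300 → max 300
Smallest max regret = 110 → I.

maximin → I; minimax regret → I (agree)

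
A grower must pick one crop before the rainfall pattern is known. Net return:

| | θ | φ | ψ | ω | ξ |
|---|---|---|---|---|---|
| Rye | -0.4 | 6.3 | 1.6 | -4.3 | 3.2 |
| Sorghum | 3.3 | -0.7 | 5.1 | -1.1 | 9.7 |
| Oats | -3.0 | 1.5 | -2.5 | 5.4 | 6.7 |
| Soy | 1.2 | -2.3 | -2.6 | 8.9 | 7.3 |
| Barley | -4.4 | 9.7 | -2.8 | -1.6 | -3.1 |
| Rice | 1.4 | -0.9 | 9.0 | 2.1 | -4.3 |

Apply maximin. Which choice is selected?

Sorghum

Row minima: Rye=-4.3, Sorghum=-1.1, Oats=-3.0, Soy=-2.6, Barley=-4.4, Rice=-4.3
Best worst-case = -1.1 → Sorghum.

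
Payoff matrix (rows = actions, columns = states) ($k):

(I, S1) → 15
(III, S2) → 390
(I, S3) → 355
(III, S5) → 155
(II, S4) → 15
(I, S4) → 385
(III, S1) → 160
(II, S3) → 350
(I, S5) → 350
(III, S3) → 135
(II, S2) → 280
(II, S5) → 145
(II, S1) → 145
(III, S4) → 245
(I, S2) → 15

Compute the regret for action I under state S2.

375

Best payoff under S2 is 390.
Regret = 390 − 15 = 375.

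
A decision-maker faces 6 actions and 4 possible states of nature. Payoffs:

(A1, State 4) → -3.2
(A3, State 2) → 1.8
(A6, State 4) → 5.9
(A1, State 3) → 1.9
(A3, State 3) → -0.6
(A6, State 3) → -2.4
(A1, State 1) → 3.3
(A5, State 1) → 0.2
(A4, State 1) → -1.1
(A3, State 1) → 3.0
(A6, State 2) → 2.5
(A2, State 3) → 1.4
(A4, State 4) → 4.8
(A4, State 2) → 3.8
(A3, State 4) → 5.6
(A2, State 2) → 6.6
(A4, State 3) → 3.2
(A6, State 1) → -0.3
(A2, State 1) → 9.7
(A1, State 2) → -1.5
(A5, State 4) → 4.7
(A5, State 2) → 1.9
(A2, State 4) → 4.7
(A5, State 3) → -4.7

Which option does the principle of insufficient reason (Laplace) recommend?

A2

Row averages: A1=0.125, A2=5.6, A3=2.45, A4=2.675, A5=0.525, A6=1.425
Highest average = 5.6 → A2.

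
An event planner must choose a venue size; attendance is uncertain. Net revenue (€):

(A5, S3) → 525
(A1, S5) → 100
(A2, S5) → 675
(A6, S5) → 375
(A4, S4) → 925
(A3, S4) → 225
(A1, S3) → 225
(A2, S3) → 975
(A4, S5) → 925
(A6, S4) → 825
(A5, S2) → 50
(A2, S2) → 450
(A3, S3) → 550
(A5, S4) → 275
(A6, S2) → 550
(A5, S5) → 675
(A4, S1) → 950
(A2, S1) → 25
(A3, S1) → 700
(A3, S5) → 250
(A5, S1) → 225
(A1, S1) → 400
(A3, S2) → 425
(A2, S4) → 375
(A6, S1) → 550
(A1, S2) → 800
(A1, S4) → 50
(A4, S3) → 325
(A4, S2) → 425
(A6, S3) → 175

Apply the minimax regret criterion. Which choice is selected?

A4

Column bests: S1=950, S2=800, S3=975, S4=925, S5=925.
A1 regrets: 550, 0, 750, 875, 825 → max 875
A2 regrets: 925, 350, 0, 550, 250 → max 925
A3 regrets: 250, 375, 425, 700, 675 → max 700
A4 regrets: 0, 375, 650, 0, 0 → max 650
A5 regrets: 725, 750, 450, 650, 250 → max 750
A6 regrets: 400, 250, 800, 100, 550 → max 800
Smallest max regret = 650 → A4.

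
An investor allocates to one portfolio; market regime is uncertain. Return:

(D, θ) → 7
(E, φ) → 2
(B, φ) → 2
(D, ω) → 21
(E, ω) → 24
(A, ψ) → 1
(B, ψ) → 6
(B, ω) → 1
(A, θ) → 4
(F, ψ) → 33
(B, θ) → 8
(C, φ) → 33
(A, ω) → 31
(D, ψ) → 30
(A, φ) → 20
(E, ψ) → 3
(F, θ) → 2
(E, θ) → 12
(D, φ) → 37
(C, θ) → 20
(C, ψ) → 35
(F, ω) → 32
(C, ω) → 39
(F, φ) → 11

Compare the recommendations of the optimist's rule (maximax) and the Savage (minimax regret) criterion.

maximax → C; minimax regret → C (agree)

Row maxima: A=31, B=8, C=39, D=37, E=24, F=33
Best best-case = 39 → C.
Column bests: θ=20, φ=37, ψ=35, ω=39.
A regrets: 16, 17, 34, 8 → max 34
B regrets: 12, 35, 29, 38 → max 38
C regrets: 0, 4, 0, 0 → max 4
D regrets: 13, 0, 5, 18 → max 18
E regrets: 8, 35, 32, 15 → max 35
F regrets: 18, 26, 2, 7 → max 26
Smallest max regret = 4 → C.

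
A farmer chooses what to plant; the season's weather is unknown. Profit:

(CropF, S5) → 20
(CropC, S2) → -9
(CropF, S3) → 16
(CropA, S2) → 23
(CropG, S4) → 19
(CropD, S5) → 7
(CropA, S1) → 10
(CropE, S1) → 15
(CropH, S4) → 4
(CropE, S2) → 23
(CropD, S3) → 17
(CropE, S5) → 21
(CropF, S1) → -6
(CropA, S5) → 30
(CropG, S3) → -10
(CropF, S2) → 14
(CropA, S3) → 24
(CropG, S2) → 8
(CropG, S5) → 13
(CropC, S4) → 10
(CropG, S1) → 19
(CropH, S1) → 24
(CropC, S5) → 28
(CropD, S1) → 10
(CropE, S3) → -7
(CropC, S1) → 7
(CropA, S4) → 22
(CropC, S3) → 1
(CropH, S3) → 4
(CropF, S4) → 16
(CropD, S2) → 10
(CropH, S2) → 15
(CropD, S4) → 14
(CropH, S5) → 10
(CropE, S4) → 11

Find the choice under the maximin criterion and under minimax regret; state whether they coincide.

maximin → CropA; minimax regret → CropA (agree)

Row minima: CropA=10, CropF=-6, CropH=4, CropG=-10, CropE=-7, CropD=7, CropC=-9
Best worst-case = 10 → CropA.
Column bests: S1=24, S2=23, S3=24, S4=22, S5=30.
CropA regrets: 14, 0, 0, 0, 0 → max 14
CropF regrets: 30, 9, 8, 6, 10 → max 30
CropH regrets: 0, 8, 20, 18, 20 → max 20
CropG regrets: 5, 15, 34, 3, 17 → max 34
CropE regrets: 9, 0, 31, 11, 9 → max 31
CropD regrets: 14, 13, 7, 8, 23 → max 23
CropC regrets: 17, 32, 23, 12, 2 → max 32
Smallest max regret = 14 → CropA.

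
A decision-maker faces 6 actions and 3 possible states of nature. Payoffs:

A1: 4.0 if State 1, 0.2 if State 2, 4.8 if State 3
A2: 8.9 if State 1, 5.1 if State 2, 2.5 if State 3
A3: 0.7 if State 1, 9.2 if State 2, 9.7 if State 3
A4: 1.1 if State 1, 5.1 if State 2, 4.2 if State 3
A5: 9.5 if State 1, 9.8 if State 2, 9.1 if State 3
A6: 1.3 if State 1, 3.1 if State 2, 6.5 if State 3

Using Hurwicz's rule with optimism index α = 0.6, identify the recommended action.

A5

A1: 0.6·4.8 + 0.4·0.2 = 2.96
A2: 0.6·8.9 + 0.4·2.5 = 6.34
A3: 0.6·9.7 + 0.4·0.7 = 6.1
A4: 0.6·5.1 + 0.4·1.1 = 3.5
A5: 0.6·9.8 + 0.4·9.1 = 9.52
A6: 0.6·6.5 + 0.4·1.3 = 4.42
Highest Hurwicz score = 9.52 → A5.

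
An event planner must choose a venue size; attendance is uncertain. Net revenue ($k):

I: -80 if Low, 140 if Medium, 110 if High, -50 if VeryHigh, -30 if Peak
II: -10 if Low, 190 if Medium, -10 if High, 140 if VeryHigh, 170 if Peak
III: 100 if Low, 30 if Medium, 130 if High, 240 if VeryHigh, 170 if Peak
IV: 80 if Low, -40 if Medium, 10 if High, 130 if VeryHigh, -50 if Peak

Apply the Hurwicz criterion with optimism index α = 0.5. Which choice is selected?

I: 0.5·140 + 0.5·(-80) = 30
II: 0.5·190 + 0.5·(-10) = 90
III: 0.5·240 + 0.5·30 = 135
IV: 0.5·130 + 0.5·(-50) = 40
Highest Hurwicz score = 135 → III.

III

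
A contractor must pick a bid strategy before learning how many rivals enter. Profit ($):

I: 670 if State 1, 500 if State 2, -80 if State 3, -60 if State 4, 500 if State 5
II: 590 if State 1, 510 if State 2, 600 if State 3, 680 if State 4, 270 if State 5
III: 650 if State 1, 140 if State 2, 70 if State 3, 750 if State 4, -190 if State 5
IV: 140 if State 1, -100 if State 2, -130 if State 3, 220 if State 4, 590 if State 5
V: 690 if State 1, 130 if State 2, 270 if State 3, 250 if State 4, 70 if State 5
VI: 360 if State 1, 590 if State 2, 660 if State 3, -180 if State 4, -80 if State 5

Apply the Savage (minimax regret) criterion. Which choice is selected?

II

Column bests: State 1=690, State 2=590, State 3=660, State 4=750, State 5=590.
I regrets: 20, 90, 740, 810, 90 → max 810
II regrets: 100, 80, 60, 70, 320 → max 320
III regrets: 40, 450, 590, 0, 780 → max 780
IV regrets: 550, 690, 790, 530, 0 → max 790
V regrets: 0, 460, 390, 500, 520 → max 520
VI regrets: 330, 0, 0, 930, 670 → max 930
Smallest max regret = 320 → II.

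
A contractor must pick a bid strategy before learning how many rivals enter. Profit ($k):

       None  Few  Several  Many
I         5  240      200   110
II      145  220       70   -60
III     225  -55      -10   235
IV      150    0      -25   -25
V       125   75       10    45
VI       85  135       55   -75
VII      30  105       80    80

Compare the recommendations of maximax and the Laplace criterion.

maximax → I; laplace → I (agree)

Row maxima: I=240, II=220, III=235, IV=150, V=125, VI=135, VII=105
Best best-case = 240 → I.
Row averages: I=138.75, II=93.75, III=98.75, IV=25, V=63.75, VI=50, VII=73.75
Highest average = 138.75 → I.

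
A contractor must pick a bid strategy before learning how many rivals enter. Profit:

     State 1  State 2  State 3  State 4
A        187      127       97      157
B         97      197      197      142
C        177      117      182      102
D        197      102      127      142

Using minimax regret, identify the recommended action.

Column bests: State 1=197, State 2=197, State 3=197, State 4=157.
A regrets: 10, 70, 100, 0 → max 100
B regrets: 100, 0, 0, 15 → max 100
C regrets: 20, 80, 15, 55 → max 80
D regrets: 0, 95, 70, 15 → max 95
Smallest max regret = 80 → C.

C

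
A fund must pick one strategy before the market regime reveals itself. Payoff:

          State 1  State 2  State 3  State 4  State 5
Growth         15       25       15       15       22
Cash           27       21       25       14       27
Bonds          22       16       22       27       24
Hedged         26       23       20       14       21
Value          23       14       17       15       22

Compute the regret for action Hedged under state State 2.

Best payoff under State 2 is 25.
Regret = 25 − 23 = 2.

2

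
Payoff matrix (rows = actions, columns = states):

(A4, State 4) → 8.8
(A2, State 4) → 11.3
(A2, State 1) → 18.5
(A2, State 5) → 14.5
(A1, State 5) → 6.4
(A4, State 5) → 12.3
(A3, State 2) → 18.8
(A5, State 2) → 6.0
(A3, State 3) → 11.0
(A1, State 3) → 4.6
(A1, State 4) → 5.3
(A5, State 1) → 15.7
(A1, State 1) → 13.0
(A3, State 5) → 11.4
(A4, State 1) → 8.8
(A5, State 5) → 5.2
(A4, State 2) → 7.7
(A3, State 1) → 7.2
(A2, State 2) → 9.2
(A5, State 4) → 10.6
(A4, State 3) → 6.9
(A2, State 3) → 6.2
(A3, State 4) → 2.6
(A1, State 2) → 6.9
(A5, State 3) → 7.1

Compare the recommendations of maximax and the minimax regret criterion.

maximax → A3; minimax regret → A2 (disagree)

Row maxima: A1=13.0, A2=18.5, A3=18.8, A4=12.3, A5=15.7
Best best-case = 18.8 → A3.
Column bests: State 1=18.5, State 2=18.8, State 3=11.0, State 4=11.3, State 5=14.5.
A1 regrets: 5.5, 11.9, 6.4, 6.0, 8.1 → max 11.9
A2 regrets: 0.0, 9.6, 4.8, 0.0, 0.0 → max 9.6
A3 regrets: 11.3, 0.0, 0.0, 8.7, 3.1 → max 11.3
A4 regrets: 9.7, 11.1, 4.1, 2.5, 2.2 → max 11.1
A5 regrets: 2.8, 12.8, 3.9, 0.7, 9.3 → max 12.8
Smallest max regret = 9.6 → A2.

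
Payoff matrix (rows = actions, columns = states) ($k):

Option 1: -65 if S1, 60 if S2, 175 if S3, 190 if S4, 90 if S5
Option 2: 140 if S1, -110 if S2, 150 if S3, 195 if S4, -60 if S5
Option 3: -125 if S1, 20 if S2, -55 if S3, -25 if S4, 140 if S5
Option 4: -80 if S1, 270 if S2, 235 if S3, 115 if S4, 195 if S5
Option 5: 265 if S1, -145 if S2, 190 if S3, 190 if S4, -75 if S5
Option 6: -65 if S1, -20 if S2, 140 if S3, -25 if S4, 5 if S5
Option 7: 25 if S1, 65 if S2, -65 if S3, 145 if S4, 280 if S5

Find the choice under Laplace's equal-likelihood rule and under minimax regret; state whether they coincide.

Row averages: Option 1=90, Option 2=63, Option 3=-9, Option 4=147, Option 5=85, Option 6=7, Option 7=90
Highest average = 147 → Option 4.
Column bests: S1=265, S2=270, S3=235, S4=195, S5=280.
Option 1 regrets: 330, 210, 60, 5, 190 → max 330
Option 2 regrets: 125, 380, 85, 0, 340 → max 380
Option 3 regrets: 390, 250, 290, 220, 140 → max 390
Option 4 regrets: 345, 0, 0, 80, 85 → max 345
Option 5 regrets: 0, 415, 45, 5, 355 → max 415
Option 6 regrets: 330, 290, 95, 220, 275 → max 330
Option 7 regrets: 240, 205, 300, 50, 0 → max 300
Smallest max regret = 300 → Option 7.

laplace → Option 4; minimax regret → Option 7 (disagree)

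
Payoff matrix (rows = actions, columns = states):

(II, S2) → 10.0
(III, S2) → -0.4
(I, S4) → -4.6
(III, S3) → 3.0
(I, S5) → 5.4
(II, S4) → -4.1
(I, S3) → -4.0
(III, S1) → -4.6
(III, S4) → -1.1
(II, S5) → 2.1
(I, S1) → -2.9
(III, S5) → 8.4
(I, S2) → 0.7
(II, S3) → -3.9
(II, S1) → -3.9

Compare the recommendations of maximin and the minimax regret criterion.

Row minima: I=-4.6, II=-4.1, III=-4.6
Best worst-case = -4.1 → II.
Column bests: S1=-2.9, S2=10.0, S3=3.0, S4=-1.1, S5=8.4.
I regrets: 0.0, 9.3, 7.0, 3.5, 3.0 → max 9.3
II regrets: 1.0, 0.0, 6.9, 3.0, 6.3 → max 6.9
III regrets: 1.7, 10.4, 0.0, 0.0, 0.0 → max 10.4
Smallest max regret = 6.9 → II.

maximin → II; minimax regret → II (agree)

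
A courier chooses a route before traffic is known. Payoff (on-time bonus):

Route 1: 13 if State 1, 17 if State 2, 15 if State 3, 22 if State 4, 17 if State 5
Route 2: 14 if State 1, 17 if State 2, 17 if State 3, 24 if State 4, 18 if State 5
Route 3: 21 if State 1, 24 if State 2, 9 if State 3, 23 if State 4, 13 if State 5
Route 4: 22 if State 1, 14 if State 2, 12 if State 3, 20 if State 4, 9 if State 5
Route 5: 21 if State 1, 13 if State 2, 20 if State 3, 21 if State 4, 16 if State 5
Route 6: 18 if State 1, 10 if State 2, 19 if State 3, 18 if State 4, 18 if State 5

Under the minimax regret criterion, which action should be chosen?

Route 2

Column bests: State 1=22, State 2=24, State 3=20, State 4=24, State 5=18.
Route 1 regrets: 9, 7, 5, 2, 1 → max 9
Route 2 regrets: 8, 7, 3, 0, 0 → max 8
Route 3 regrets: 1, 0, 11, 1, 5 → max 11
Route 4 regrets: 0, 10, 8, 4, 9 → max 10
Route 5 regrets: 1, 11, 0, 3, 2 → max 11
Route 6 regrets: 4, 14, 1, 6, 0 → max 14
Smallest max regret = 8 → Route 2.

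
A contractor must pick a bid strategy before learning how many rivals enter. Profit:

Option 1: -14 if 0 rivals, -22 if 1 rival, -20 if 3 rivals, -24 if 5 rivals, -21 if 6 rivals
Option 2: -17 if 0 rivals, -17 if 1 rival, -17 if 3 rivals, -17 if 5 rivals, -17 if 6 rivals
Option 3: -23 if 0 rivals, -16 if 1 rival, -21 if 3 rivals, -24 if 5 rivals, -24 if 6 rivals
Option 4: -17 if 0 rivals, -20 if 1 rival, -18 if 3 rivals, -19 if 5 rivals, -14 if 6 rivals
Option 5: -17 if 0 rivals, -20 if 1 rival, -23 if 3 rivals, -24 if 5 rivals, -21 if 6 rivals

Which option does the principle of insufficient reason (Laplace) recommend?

Option 2

Row averages: Option 1=-20.2, Option 2=-17, Option 3=-21.6, Option 4=-17.6, Option 5=-21
Highest average = -17 → Option 2.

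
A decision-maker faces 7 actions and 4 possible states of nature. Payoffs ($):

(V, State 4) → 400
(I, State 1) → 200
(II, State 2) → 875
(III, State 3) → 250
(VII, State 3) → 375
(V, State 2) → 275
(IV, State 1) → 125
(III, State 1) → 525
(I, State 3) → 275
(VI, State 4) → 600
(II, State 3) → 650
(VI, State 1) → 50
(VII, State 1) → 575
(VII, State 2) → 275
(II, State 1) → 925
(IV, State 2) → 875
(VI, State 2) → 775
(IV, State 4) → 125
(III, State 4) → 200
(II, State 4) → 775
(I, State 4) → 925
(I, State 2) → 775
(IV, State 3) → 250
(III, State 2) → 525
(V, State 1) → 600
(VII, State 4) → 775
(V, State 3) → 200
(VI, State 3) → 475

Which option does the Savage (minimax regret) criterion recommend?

Column bests: State 1=925, State 2=875, State 3=650, State 4=925.
I regrets: 725, 100, 375, 0 → max 725
II regrets: 0, 0, 0, 150 → max 150
III regrets: 400, 350, 400, 725 → max 725
IV regrets: 800, 0, 400, 800 → max 800
V regrets: 325, 600, 450, 525 → max 600
VI regrets: 875, 100, 175, 325 → max 875
VII regrets: 350, 600, 275, 150 → max 600
Smallest max regret = 150 → II.

II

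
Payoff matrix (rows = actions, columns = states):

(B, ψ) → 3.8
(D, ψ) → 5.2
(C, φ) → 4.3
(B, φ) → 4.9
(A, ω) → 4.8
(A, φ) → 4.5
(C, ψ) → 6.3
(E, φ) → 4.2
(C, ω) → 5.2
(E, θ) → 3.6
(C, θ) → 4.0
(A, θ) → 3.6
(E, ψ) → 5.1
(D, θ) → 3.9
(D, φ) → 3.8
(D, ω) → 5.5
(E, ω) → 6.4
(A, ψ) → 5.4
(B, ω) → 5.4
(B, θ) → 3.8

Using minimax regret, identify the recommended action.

D

Column bests: θ=4.0, φ=4.9, ψ=6.3, ω=6.4.
A regrets: 0.4, 0.4, 0.9, 1.6 → max 1.6
B regrets: 0.2, 0.0, 2.5, 1.0 → max 2.5
C regrets: 0.0, 0.6, 0.0, 1.2 → max 1.2
D regrets: 0.1, 1.1, 1.1, 0.9 → max 1.1
E regrets: 0.4, 0.7, 1.2, 0.0 → max 1.2
Smallest max regret = 1.1 → D.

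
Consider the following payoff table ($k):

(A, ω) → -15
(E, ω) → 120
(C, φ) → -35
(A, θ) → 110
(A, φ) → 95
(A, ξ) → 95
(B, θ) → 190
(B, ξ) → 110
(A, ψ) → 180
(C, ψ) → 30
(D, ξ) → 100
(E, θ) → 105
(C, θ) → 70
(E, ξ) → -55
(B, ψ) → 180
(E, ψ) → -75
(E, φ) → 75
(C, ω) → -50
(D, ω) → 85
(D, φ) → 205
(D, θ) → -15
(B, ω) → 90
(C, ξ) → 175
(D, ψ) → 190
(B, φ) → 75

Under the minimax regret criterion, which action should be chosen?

B

Column bests: θ=190, φ=205, ψ=190, ω=120, ξ=175.
A regrets: 80, 110, 10, 135, 80 → max 135
B regrets: 0, 130, 10, 30, 65 → max 130
C regrets: 120, 240, 160, 170, 0 → max 240
D regrets: 205, 0, 0, 35, 75 → max 205
E regrets: 85, 130, 265, 0, 230 → max 265
Smallest max regret = 130 → B.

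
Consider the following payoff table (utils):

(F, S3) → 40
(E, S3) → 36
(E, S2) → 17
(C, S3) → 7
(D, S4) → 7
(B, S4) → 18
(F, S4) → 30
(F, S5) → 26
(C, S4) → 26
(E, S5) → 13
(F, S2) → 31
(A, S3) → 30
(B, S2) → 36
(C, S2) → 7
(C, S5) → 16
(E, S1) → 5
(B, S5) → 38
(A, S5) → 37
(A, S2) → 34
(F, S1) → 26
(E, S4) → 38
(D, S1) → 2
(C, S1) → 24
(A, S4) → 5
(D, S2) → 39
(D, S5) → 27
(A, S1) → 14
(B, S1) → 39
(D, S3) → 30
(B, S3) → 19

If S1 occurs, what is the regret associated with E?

Best payoff under S1 is 39.
Regret = 39 − 5 = 34.

34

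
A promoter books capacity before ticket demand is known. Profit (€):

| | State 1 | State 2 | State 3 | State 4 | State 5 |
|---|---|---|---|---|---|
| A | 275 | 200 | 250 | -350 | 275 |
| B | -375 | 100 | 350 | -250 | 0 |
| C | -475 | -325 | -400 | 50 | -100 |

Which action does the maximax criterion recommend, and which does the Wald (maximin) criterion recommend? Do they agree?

Row maxima: A=275, B=350, C=50
Best best-case = 350 → B.
Row minima: A=-350, B=-375, C=-475
Best worst-case = -350 → A.

maximax → B; maximin → A (disagree)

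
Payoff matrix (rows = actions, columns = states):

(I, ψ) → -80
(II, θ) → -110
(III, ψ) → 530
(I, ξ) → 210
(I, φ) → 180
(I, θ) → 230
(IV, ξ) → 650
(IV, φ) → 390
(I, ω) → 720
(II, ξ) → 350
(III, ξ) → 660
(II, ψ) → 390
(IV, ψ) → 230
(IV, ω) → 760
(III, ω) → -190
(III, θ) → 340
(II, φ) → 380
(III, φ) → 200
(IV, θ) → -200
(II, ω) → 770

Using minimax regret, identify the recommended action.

Column bests: θ=340, φ=390, ψ=530, ω=770, ξ=660.
I regrets: 110, 210, 610, 50, 450 → max 610
II regrets: 450, 10, 140, 0, 310 → max 450
III regrets: 0, 190, 0, 960, 0 → max 960
IV regrets: 540, 0, 300, 10, 10 → max 540
Smallest max regret = 450 → II.

II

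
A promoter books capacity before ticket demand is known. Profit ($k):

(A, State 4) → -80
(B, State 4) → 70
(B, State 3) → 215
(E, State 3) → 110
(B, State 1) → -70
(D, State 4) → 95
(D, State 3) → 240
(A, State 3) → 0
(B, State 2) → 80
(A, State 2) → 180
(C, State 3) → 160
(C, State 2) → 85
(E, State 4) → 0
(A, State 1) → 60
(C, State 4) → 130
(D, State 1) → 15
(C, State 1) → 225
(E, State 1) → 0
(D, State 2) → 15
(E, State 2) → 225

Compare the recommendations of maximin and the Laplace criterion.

maximin → C; laplace → C (agree)

Row minima: A=-80, B=-70, C=85, D=15, E=0
Best worst-case = 85 → C.
Row averages: A=40, B=73.75, C=150, D=91.25, E=83.75
Highest average = 150 → C.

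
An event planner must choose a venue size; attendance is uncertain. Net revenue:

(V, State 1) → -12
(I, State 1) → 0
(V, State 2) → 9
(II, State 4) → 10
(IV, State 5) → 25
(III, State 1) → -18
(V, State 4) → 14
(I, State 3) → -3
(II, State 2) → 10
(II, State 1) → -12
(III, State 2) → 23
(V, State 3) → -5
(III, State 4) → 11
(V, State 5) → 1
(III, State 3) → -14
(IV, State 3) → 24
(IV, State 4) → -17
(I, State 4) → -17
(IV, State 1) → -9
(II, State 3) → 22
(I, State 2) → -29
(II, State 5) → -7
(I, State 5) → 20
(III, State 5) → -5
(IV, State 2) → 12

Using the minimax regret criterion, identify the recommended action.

V

Column bests: State 1=0, State 2=23, State 3=24, State 4=14, State 5=25.
I regrets: 0, 52, 27, 31, 5 → max 52
II regrets: 12, 13, 2, 4, 32 → max 32
III regrets: 18, 0, 38, 3, 30 → max 38
IV regrets: 9, 11, 0, 31, 0 → max 31
V regrets: 12, 14, 29, 0, 24 → max 29
Smallest max regret = 29 → V.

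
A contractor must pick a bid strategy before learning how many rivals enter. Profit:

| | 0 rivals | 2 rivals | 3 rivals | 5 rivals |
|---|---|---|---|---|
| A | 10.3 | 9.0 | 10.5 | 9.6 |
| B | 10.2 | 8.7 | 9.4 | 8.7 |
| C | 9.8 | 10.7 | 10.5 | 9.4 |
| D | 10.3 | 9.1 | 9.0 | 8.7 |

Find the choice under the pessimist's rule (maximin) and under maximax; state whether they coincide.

maximin → C; maximax → C (agree)

Row minima: A=9.0, B=8.7, C=9.4, D=8.7
Best worst-case = 9.4 → C.
Row maxima: A=10.5, B=10.2, C=10.7, D=10.3
Best best-case = 10.7 → C.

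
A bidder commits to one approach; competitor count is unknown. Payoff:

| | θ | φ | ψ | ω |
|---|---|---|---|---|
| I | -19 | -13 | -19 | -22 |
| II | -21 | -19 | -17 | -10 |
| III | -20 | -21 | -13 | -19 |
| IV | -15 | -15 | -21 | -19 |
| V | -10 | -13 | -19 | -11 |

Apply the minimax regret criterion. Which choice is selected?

Column bests: θ=-10, φ=-13, ψ=-13, ω=-10.
I regrets: 9, 0, 6, 12 → max 12
II regrets: 11, 6, 4, 0 → max 11
III regrets: 10, 8, 0, 9 → max 10
IV regrets: 5, 2, 8, 9 → max 9
V regrets: 0, 0, 6, 1 → max 6
Smallest max regret = 6 → V.

V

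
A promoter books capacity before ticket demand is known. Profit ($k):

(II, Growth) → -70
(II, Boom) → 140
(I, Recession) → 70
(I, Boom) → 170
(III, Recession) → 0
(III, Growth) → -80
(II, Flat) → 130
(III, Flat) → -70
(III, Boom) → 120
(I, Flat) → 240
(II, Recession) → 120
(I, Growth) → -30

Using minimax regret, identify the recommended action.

Column bests: Recession=120, Flat=240, Growth=-30, Boom=170.
I regrets: 50, 0, 0, 0 → max 50
II regrets: 0, 110, 40, 30 → max 110
III regrets: 120, 310, 50, 50 → max 310
Smallest max regret = 50 → I.

I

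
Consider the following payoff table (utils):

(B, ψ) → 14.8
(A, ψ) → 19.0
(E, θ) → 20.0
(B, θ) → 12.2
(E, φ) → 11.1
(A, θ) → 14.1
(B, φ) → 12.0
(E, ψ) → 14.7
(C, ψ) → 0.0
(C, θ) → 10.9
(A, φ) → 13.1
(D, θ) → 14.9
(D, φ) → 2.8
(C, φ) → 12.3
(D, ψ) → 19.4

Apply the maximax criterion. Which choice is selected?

Row maxima: A=19.0, B=14.8, C=12.3, D=19.4, E=20.0
Best best-case = 20.0 → E.

E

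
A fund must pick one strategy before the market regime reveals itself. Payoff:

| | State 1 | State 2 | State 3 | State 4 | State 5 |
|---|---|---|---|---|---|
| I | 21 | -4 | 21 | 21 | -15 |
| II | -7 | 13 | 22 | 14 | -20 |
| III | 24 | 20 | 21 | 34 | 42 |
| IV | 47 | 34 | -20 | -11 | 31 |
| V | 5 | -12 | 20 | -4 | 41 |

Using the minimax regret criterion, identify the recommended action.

III

Column bests: State 1=47, State 2=34, State 3=22, State 4=34, State 5=42.
I regrets: 26, 38, 1, 13, 57 → max 57
II regrets: 54, 21, 0, 20, 62 → max 62
III regrets: 23, 14, 1, 0, 0 → max 23
IV regrets: 0, 0, 42, 45, 11 → max 45
V regrets: 42, 46, 2, 38, 1 → max 46
Smallest max regret = 23 → III.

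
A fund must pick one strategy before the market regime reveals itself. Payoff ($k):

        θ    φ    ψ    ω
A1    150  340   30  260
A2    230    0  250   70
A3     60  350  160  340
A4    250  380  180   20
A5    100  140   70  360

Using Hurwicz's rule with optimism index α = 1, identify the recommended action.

A4

A1: 1·340 + 0·30 = 340
A2: 1·250 + 0·0 = 250
A3: 1·350 + 0·60 = 350
A4: 1·380 + 0·20 = 380
A5: 1·360 + 0·70 = 360
Highest Hurwicz score = 380 → A4.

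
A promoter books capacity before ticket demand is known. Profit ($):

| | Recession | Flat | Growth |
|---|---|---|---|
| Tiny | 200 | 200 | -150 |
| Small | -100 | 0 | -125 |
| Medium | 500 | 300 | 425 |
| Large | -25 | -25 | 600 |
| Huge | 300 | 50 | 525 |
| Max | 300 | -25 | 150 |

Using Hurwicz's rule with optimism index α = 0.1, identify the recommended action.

Medium

Tiny: 0.1·200 + 0.9·(-150) = -115
Small: 0.1·0 + 0.9·(-125) = -112.5
Medium: 0.1·500 + 0.9·300 = 320
Large: 0.1·600 + 0.9·(-25) = 37.5
Huge: 0.1·525 + 0.9·50 = 97.5
Max: 0.1·300 + 0.9·(-25) = 7.5
Highest Hurwicz score = 320 → Medium.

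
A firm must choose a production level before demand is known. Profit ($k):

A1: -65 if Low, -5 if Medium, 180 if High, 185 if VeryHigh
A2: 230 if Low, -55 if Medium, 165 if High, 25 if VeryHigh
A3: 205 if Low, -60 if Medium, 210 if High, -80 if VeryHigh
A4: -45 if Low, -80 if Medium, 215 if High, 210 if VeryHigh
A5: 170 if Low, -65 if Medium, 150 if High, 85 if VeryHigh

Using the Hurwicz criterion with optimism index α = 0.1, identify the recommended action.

A1: 0.1·185 + 0.9·(-65) = -40
A2: 0.1·230 + 0.9·(-55) = -26.5
A3: 0.1·210 + 0.9·(-80) = -51
A4: 0.1·215 + 0.9·(-80) = -50.5
A5: 0.1·170 + 0.9·(-65) = -41.5
Highest Hurwicz score = -26.5 → A2.

A2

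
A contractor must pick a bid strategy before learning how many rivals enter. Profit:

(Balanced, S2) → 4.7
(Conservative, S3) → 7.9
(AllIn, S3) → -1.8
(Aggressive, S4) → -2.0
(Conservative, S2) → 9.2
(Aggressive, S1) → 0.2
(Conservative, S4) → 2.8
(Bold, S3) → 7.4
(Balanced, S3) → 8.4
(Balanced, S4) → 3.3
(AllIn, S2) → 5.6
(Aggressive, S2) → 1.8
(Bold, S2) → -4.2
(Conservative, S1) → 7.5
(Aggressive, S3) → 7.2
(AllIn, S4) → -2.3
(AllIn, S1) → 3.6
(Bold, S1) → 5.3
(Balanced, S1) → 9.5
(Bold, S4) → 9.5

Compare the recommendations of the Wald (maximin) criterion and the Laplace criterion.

Row minima: Conservative=2.8, Balanced=3.3, Aggressive=-2.0, Bold=-4.2, AllIn=-2.3
Best worst-case = 3.3 → Balanced.
Row averages: Conservative=6.85, Balanced=6.475, Aggressive=1.8, Bold=4.5, AllIn=1.275
Highest average = 6.85 → Conservative.

maximin → Balanced; laplace → Conservative (disagree)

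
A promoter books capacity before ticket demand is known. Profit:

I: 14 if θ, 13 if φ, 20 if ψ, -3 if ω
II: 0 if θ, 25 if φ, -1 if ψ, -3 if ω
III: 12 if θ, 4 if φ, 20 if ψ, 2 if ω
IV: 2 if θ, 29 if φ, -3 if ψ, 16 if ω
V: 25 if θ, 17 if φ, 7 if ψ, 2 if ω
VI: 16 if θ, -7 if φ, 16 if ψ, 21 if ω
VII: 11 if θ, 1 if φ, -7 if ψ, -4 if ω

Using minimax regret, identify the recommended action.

V

Column bests: θ=25, φ=29, ψ=20, ω=21.
I regrets: 11, 16, 0, 24 → max 24
II regrets: 25, 4, 21, 24 → max 25
III regrets: 13, 25, 0, 19 → max 25
IV regrets: 23, 0, 23, 5 → max 23
V regrets: 0, 12, 13, 19 → max 19
VI regrets: 9, 36, 4, 0 → max 36
VII regrets: 14, 28, 27, 25 → max 28
Smallest max regret = 19 → V.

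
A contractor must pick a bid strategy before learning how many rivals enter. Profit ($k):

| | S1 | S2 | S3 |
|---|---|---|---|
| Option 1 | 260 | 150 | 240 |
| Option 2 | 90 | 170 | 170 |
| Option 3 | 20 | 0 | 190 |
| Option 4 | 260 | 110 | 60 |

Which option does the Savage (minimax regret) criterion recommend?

Option 1

Column bests: S1=260, S2=170, S3=240.
Option 1 regrets: 0, 20, 0 → max 20
Option 2 regrets: 170, 0, 70 → max 170
Option 3 regrets: 240, 170, 50 → max 240
Option 4 regrets: 0, 60, 180 → max 180
Smallest max regret = 20 → Option 1.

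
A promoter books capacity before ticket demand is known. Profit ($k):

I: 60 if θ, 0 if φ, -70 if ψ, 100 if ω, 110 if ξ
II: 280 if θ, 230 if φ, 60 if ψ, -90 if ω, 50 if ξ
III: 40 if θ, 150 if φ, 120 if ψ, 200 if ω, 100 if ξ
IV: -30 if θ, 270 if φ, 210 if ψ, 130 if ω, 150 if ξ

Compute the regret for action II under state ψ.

Best payoff under ψ is 210.
Regret = 210 − 60 = 150.

150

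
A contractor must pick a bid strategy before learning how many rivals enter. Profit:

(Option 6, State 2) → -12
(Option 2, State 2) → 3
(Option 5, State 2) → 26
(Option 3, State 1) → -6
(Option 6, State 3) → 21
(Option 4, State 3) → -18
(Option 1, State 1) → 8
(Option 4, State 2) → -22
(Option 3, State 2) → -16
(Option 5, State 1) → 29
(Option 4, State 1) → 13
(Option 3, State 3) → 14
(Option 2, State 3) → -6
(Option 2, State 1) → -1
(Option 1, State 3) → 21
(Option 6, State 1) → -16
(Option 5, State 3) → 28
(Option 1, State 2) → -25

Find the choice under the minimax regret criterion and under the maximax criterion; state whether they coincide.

Column bests: State 1=29, State 2=26, State 3=28.
Option 1 regrets: 21, 51, 7 → max 51
Option 2 regrets: 30, 23, 34 → max 34
Option 3 regrets: 35, 42, 14 → max 42
Option 4 regrets: 16, 48, 46 → max 48
Option 5 regrets: 0, 0, 0 → max 0
Option 6 regrets: 45, 38, 7 → max 45
Smallest max regret = 0 → Option 5.
Row maxima: Option 1=21, Option 2=3, Option 3=14, Option 4=13, Option 5=29, Option 6=21
Best best-case = 29 → Option 5.

minimax regret → Option 5; maximax → Option 5 (agree)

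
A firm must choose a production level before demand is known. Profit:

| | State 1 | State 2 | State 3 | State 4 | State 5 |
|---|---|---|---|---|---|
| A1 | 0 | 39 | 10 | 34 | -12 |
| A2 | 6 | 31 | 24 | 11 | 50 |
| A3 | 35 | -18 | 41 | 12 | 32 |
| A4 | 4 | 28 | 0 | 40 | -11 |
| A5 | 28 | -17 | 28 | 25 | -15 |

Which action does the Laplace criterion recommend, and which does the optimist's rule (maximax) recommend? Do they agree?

laplace → A2; maximax → A2 (agree)

Row averages: A1=14.2, A2=24.4, A3=20.4, A4=12.2, A5=9.8
Highest average = 24.4 → A2.
Row maxima: A1=39, A2=50, A3=41, A4=40, A5=28
Best best-case = 50 → A2.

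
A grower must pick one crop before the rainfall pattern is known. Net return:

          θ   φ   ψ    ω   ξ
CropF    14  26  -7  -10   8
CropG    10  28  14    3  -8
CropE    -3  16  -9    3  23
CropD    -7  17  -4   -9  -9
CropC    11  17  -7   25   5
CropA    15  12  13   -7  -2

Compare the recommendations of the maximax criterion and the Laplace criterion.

maximax → CropG; laplace → CropC (disagree)

Row maxima: CropF=26, CropG=28, CropE=23, CropD=17, CropC=25, CropA=15
Best best-case = 28 → CropG.
Row averages: CropF=6.2, CropG=9.4, CropE=6, CropD=-2.4, CropC=10.2, CropA=6.2
Highest average = 10.2 → CropC.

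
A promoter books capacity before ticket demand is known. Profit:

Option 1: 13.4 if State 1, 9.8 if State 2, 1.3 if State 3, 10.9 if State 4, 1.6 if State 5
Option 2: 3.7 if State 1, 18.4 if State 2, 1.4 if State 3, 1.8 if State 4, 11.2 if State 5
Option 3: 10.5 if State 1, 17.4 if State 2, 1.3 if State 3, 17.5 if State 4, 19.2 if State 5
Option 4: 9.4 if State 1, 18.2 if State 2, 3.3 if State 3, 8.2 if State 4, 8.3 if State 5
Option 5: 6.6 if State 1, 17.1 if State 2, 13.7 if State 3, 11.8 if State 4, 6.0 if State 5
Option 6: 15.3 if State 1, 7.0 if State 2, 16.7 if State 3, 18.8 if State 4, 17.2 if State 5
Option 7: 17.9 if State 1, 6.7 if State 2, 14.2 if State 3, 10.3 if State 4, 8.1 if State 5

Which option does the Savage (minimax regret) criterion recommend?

Column bests: State 1=17.9, State 2=18.4, State 3=16.7, State 4=18.8, State 5=19.2.
Option 1 regrets: 4.5, 8.6, 15.4, 7.9, 17.6 → max 17.6
Option 2 regrets: 14.2, 0.0, 15.3, 17.0, 8.0 → max 17.0
Option 3 regrets: 7.4, 1.0, 15.4, 1.3, 0.0 → max 15.4
Option 4 regrets: 8.5, 0.2, 13.4, 10.6, 10.9 → max 13.4
Option 5 regrets: 11.3, 1.3, 3.0, 7.0, 13.2 → max 13.2
Option 6 regrets: 2.6, 11.4, 0.0, 0.0, 2.0 → max 11.4
Option 7 regrets: 0.0, 11.7, 2.5, 8.5, 11.1 → max 11.7
Smallest max regret = 11.4 → Option 6.

Option 6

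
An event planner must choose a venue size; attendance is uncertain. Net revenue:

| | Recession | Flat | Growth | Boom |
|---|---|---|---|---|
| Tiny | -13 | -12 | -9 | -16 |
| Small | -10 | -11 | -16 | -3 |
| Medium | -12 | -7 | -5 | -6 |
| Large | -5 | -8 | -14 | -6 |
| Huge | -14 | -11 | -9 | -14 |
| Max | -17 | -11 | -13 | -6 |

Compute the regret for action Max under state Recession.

Best payoff under Recession is -5.
Regret = -5 − (-17) = 12.

12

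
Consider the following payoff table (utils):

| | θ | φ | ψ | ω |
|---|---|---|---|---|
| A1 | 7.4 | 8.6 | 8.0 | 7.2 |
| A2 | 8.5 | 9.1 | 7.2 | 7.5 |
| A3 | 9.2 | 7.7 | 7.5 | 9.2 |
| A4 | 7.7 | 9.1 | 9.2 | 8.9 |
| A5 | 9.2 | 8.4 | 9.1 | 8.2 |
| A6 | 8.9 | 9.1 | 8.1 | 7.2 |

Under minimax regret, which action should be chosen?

A5

Column bests: θ=9.2, φ=9.1, ψ=9.2, ω=9.2.
A1 regrets: 1.8, 0.5, 1.2, 2.0 → max 2.0
A2 regrets: 0.7, 0.0, 2.0, 1.7 → max 2.0
A3 regrets: 0.0, 1.4, 1.7, 0.0 → max 1.7
A4 regrets: 1.5, 0.0, 0.0, 0.3 → max 1.5
A5 regrets: 0.0, 0.7, 0.1, 1.0 → max 1.0
A6 regrets: 0.3, 0.0, 1.1, 2.0 → max 2.0
Smallest max regret = 1.0 → A5.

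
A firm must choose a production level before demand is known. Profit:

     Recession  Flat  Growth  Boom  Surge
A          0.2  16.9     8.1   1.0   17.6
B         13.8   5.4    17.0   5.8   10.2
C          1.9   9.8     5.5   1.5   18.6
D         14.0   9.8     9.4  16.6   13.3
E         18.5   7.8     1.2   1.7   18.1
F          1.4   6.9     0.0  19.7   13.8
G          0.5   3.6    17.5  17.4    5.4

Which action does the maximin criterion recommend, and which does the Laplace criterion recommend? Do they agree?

Row minima: A=0.2, B=5.4, C=1.5, D=9.4, E=1.2, F=0.0, G=0.5
Best worst-case = 9.4 → D.
Row averages: A=8.76, B=10.44, C=7.46, D=12.62, E=9.46, F=8.36, G=8.88
Highest average = 12.62 → D.

maximin → D; laplace → D (agree)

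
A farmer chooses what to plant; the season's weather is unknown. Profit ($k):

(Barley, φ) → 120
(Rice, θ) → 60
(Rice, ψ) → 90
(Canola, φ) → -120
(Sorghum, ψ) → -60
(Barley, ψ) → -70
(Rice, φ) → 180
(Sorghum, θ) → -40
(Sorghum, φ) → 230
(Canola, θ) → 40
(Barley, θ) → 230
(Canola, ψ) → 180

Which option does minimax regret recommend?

Rice

Column bests: θ=230, φ=230, ψ=180.
Barley regrets: 0, 110, 250 → max 250
Rice regrets: 170, 50, 90 → max 170
Canola regrets: 190, 350, 0 → max 350
Sorghum regrets: 270, 0, 240 → max 270
Smallest max regret = 170 → Rice.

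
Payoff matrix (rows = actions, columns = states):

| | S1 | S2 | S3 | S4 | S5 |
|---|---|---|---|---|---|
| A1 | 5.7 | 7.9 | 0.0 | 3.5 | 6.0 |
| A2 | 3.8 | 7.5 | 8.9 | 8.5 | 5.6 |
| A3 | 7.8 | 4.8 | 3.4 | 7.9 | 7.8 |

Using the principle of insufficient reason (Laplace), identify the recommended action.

A2

Row averages: A1=4.62, A2=6.86, A3=6.34
Highest average = 6.86 → A2.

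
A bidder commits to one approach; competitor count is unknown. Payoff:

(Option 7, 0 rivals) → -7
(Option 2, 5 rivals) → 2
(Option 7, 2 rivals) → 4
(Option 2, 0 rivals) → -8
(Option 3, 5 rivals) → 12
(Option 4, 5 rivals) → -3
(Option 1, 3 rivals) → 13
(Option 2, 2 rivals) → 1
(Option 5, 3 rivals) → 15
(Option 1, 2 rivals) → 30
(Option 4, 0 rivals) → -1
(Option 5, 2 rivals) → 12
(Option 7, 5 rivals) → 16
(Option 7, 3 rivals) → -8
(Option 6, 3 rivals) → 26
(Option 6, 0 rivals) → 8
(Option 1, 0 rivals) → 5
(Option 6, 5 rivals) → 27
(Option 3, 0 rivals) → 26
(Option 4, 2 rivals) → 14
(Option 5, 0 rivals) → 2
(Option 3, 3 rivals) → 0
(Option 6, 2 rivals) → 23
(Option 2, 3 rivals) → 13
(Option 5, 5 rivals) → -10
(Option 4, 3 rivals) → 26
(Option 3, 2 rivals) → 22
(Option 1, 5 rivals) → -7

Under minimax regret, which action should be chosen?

Option 6

Column bests: 0 rivals=26, 2 rivals=30, 3 rivals=26, 5 rivals=27.
Option 1 regrets: 21, 0, 13, 34 → max 34
Option 2 regrets: 34, 29, 13, 25 → max 34
Option 3 regrets: 0, 8, 26, 15 → max 26
Option 4 regrets: 27, 16, 0, 30 → max 30
Option 5 regrets: 24, 18, 11, 37 → max 37
Option 6 regrets: 18, 7, 0, 0 → max 18
Option 7 regrets: 33, 26, 34, 11 → max 34
Smallest max regret = 18 → Option 6.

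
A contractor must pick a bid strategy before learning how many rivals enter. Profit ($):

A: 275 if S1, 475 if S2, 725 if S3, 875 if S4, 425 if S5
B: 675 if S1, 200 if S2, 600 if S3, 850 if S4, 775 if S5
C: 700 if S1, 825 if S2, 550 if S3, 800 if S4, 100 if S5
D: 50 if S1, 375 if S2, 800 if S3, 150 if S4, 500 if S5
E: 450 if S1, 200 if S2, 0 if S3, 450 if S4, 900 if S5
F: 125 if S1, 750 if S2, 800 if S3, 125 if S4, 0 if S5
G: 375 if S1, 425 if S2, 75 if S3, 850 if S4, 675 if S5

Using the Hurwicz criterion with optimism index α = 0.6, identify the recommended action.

A: 0.6·875 + 0.4·275 = 635
B: 0.6·850 + 0.4·200 = 590
C: 0.6·825 + 0.4·100 = 535
D: 0.6·800 + 0.4·50 = 500
E: 0.6·900 + 0.4·0 = 540
F: 0.6·800 + 0.4·0 = 480
G: 0.6·850 + 0.4·75 = 540
Highest Hurwicz score = 635 → A.

A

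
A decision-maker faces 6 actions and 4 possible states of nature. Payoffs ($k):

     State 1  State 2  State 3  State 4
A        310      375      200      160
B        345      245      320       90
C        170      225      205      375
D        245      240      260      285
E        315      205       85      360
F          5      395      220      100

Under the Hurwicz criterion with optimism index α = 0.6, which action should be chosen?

A: 0.6·375 + 0.4·160 = 289
B: 0.6·345 + 0.4·90 = 243
C: 0.6·375 + 0.4·170 = 293
D: 0.6·285 + 0.4·240 = 267
E: 0.6·360 + 0.4·85 = 250
F: 0.6·395 + 0.4·5 = 239
Highest Hurwicz score = 293 → C.

C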